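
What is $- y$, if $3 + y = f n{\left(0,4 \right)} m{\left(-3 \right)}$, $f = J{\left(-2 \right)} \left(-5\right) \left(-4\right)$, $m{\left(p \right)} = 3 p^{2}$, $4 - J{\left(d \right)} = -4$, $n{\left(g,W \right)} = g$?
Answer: $3$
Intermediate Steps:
$J{\left(d \right)} = 8$ ($J{\left(d \right)} = 4 - -4 = 4 + 4 = 8$)
$f = 160$ ($f = 8 \left(-5\right) \left(-4\right) = \left(-40\right) \left(-4\right) = 160$)
$y = -3$ ($y = -3 + 160 \cdot 0 \cdot 3 \left(-3\right)^{2} = -3 + 0 \cdot 3 \cdot 9 = -3 + 0 \cdot 27 = -3 + 0 = -3$)
$- y = \left(-1\right) \left(-3\right) = 3$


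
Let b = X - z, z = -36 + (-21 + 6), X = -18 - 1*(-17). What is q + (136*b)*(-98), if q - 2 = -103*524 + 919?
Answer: -719451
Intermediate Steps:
q = -53051 (q = 2 + (-103*524 + 919) = 2 + (-53972 + 919) = 2 - 53053 = -53051)
X = -1 (X = -18 + 17 = -1)
z = -51 (z = -36 - 15 = -51)
b = 50 (b = -1 - 1*(-51) = -1 + 51 = 50)
q + (136*b)*(-98) = -53051 + (136*50)*(-98) = -53051 + 6800*(-98) = -53051 - 666400 = -719451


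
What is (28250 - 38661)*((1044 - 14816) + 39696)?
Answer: -269894764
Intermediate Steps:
(28250 - 38661)*((1044 - 14816) + 39696) = -10411*(-13772 + 39696) = -10411*25924 = -269894764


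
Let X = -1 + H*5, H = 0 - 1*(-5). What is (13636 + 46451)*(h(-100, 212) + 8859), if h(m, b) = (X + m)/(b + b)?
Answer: 56423796045/106 ≈ 5.3230e+8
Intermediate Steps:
H = 5 (H = 0 + 5 = 5)
X = 24 (X = -1 + 5*5 = -1 + 25 = 24)
h(m, b) = (24 + m)/(2*b) (h(m, b) = (24 + m)/(b + b) = (24 + m)/((2*b)) = (24 + m)*(1/(2*b)) = (24 + m)/(2*b))
(13636 + 46451)*(h(-100, 212) + 8859) = (13636 + 46451)*((1/2)*(24 - 100)/212 + 8859) = 60087*((1/2)*(1/212)*(-76) + 8859) = 60087*(-19/106 + 8859) = 60087*(939035/106) = 56423796045/106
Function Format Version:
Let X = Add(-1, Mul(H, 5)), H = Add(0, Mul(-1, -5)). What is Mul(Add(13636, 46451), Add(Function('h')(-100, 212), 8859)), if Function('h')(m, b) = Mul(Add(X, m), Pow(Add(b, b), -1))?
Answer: Rational(56423796045, 106) ≈ 5.3230e+8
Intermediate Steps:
H = 5 (H = Add(0, 5) = 5)
X = 24 (X = Add(-1, Mul(5, 5)) = Add(-1, 25) = 24)
Function('h')(m, b) = Mul(Rational(1, 2), Pow(b, -1), Add(24, m)) (Function('h')(m, b) = Mul(Add(24, m), Pow(Add(b, b), -1)) = Mul(Add(24, m), Pow(Mul(2, b), -1)) = Mul(Add(24, m), Mul(Rational(1, 2), Pow(b, -1))) = Mul(Rational(1, 2), Pow(b, -1), Add(24, m)))
Mul(Add(13636, 46451), Add(Function('h')(-100, 212), 8859)) = Mul(Add(13636, 46451), Add(Mul(Rational(1, 2), Pow(212, -1), Add(24, -100)), 8859)) = Mul(60087, Add(Mul(Rational(1, 2), Rational(1, 212), -76), 8859)) = Mul(60087, Add(Rational(-19, 106), 8859)) = Mul(60087, Rational(939035, 106)) = Rational(56423796045, 106)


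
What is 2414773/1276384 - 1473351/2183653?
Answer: 3392464662985/2787179750752 ≈ 1.2172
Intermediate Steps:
2414773/1276384 - 1473351/2183653 = 3392464662985/2787179750752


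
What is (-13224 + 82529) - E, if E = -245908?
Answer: 315213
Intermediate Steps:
(-13224 + 82529) - E = (-13224 + 82529) - 1*(-245908) = 69305 + 245908 = 315213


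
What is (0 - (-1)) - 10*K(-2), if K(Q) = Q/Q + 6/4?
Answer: -24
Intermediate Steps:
K(Q) = 5/2 (K(Q) = 1 + 6*(1/4) = 1 + 3/2 = 5/2)
(0 - (-1)) - 10*K(-2) = (0 - (-1)) - 10*5/2 = (0 - 1*(-1)) - 25 = (0 + 1) - 25 = 1 - 25 = -24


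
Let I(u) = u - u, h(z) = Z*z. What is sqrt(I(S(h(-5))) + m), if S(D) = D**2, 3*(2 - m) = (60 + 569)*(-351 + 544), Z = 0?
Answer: I*sqrt(364173)/3 ≈ 201.16*I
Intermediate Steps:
m = -121391/3 (m = 2 - (60 + 569)*(-351 + 544)/3 = 2 - 629*193/3 = 2 - 1/3*121397 = 2 - 121397/3 = -121391/3 ≈ -40464.)
h(z) = 0 (h(z) = 0*z = 0)
I(u) = 0
sqrt(I(S(h(-5))) + m) = sqrt(0 - 121391/3) = sqrt(-121391/3) = I*sqrt(364173)/3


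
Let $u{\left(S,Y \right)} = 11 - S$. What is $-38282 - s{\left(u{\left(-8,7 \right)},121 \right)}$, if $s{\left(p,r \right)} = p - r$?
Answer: $-38180$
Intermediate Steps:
$-38282 - s{\left(u{\left(-8,7 \right)},121 \right)} = -38282 - \left(\left(11 - -8\right) - 121\right) = -38282 - \left(\left(11 + 8\right) - 121\right) = -38282 - \left(19 - 121\right) = -38282 - -102 = -38282 + 102 = -38180$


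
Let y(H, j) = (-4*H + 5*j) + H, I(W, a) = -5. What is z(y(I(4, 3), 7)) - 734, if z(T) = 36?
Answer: -698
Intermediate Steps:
y(H, j) = -3*H + 5*j
z(y(I(4, 3), 7)) - 734 = 36 - 734 = -698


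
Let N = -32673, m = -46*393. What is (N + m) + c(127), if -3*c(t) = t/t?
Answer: -152254/3 ≈ -50751.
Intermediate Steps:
m = -18078
c(t) = -⅓ (c(t) = -t/(3*t) = -⅓*1 = -⅓)
(N + m) + c(127) = (-32673 - 18078) - ⅓ = -50751 - ⅓ = -152254/3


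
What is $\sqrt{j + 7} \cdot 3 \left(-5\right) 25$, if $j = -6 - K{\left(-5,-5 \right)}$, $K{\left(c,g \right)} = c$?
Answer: $- 375 \sqrt{6} \approx -918.56$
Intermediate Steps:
$j = -1$ ($j = -6 - -5 = -6 + 5 = -1$)
$\sqrt{j + 7} \cdot 3 \left(-5\right) 25 = \sqrt{-1 + 7} \cdot 3 \left(-5\right) 25 = \sqrt{6} \left(-15\right) 25 = - 15 \sqrt{6} \cdot 25 = - 375 \sqrt{6}$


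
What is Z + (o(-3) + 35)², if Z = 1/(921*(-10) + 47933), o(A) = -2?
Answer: 42169348/38723 ≈ 1089.0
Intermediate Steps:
Z = 1/38723 (Z = 1/(-9210 + 47933) = 1/38723 ≈ 2.5824e-5)
Z + (o(-3) + 35)² = 1/38723 + (-2 + 35)² = 1/38723 + 33² = 1/38723 + 1089 = 42169348/38723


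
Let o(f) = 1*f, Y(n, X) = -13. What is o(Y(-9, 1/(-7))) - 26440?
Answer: -26453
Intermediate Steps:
o(f) = f
o(Y(-9, 1/(-7))) - 26440 = -13 - 26440 = -26453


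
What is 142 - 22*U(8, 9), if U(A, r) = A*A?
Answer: -1266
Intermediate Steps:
U(A, r) = A²
142 - 22*U(8, 9) = 142 - 22*8² = 142 - 22*64 = 142 - 1408 = -1266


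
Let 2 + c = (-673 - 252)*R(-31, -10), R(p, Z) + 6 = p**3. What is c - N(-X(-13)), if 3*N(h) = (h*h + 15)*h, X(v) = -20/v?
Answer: 181662670493/6591 ≈ 2.7562e+7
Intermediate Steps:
R(p, Z) = -6 + p**3
N(h) = h*(15 + h**2)/3 (N(h) = ((h*h + 15)*h)/3 = ((h**2 + 15)*h)/3 = ((15 + h**2)*h)/3 = (h*(15 + h**2))/3 = h*(15 + h**2)/3)
c = 27562223 (c = -2 + (-673 - 252)*(-6 + (-31)**3) = -2 - 925*(-6 - 29791) = -2 - 925*(-29797) = -2 + 27562225 = 27562223)
c - N(-X(-13)) = 27562223 - (-(-20)/(-13))*(15 + (-(-20)/(-13))**2)/3 = 27562223 - (-(-20)*(-1)/13)*(15 + (-(-20)*(-1)/13)**2)/3 = 27562223 - (-1*20/13)*(15 + (-1*20/13)**2)/3 = 27562223 - (-20)*(15 + (-20/13)**2)/(3*13) = 27562223 - (-20)*(15 + 400/169)/(3*13) = 27562223 - (-20)*2935/(3*13*169) = 27562223 - 1*(-58700/6591) = 27562223 + 58700/6591 = 181662670493/6591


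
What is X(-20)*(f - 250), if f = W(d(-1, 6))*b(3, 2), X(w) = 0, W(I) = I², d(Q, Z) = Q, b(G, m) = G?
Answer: 0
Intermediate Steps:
f = 3 (f = (-1)²*3 = 1*3 = 3)
X(-20)*(f - 250) = 0*(3 - 250) = 0*(-247) = 0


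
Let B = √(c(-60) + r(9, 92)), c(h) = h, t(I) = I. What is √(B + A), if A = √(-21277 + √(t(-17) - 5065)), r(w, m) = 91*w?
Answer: √(√759 + √(-21277 + 11*I*√42)) ≈ 9.3884 + 7.7684*I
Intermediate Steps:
A = √(-21277 + 11*I*√42) (A = √(-21277 + √(-17 - 5065)) = √(-21277 + √(-5082)) = √(-21277 + 11*I*√42) ≈ 0.244 + 145.87*I)
B = √759 (B = √(-60 + 91*9) = √(-60 + 819) = √759 ≈ 27.550)
√(B + A) = √(√759 + √(-21277 + 11*I*√42))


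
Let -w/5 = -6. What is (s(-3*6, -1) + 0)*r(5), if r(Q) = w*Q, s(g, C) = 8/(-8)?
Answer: -150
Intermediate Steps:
w = 30 (w = -5*(-6) = 30)
s(g, C) = -1 (s(g, C) = 8*(-⅛) = -1)
r(Q) = 30*Q
(s(-3*6, -1) + 0)*r(5) = (-1 + 0)*(30*5) = -1*150 = -150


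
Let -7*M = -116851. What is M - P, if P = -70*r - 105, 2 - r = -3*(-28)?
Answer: 11058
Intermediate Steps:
r = -82 (r = 2 - (-3)*(-28) = 2 - 1*84 = 2 - 84 = -82)
P = 5635 (P = -70*(-82) - 105 = 5740 - 105 = 5635)
M = 16693 (M = -1/7*(-116851) = 16693)
M - P = 16693 - 1*5635 = 16693 - 5635 = 11058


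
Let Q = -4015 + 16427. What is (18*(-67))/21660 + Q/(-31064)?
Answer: -3190699/7008815 ≈ -0.45524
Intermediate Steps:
Q = 12412
(18*(-67))/21660 + Q/(-31064) = (18*(-67))/21660 + 12412/(-31064) = -1206*1/21660 + 12412*(-1/31064) = -201/3610 - 3103/7766 = -3190699/7008815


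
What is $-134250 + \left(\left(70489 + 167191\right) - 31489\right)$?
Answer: $71941$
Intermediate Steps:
$-134250 + \left(\left(70489 + 167191\right) - 31489\right) = -134250 + \left(237680 - 31489\right) = -134250 + 206191 = 71941$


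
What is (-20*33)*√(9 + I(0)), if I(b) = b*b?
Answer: -1980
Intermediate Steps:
I(b) = b²
(-20*33)*√(9 + I(0)) = (-20*33)*√(9 + 0²) = -660*√(9 + 0) = -660*√9 = -660*3 = -1980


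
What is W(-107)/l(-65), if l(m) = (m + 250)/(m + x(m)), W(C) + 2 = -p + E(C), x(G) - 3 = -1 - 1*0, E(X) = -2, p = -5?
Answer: -63/185 ≈ -0.34054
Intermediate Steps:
x(G) = 2 (x(G) = 3 + (-1 - 1*0) = 3 + (-1 + 0) = 3 - 1 = 2)
W(C) = 1 (W(C) = -2 + (-1*(-5) - 2) = -2 + (5 - 2) = -2 + 3 = 1)
l(m) = (250 + m)/(2 + m) (l(m) = (m + 250)/(m + 2) = (250 + m)/(2 + m))
W(-107)/l(-65) = 1/((250 - 65)/(2 - 65)) = 1/(185/(-63)) = 1/(-1/63*185) = 1/(-185/63) = 1*(-63/185) = -63/185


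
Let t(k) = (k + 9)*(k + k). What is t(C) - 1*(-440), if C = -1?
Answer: 424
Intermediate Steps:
t(k) = 2*k*(9 + k) (t(k) = (9 + k)*(2*k) = 2*k*(9 + k))
t(C) - 1*(-440) = 2*(-1)*(9 - 1) - 1*(-440) = 2*(-1)*8 + 440 = -16 + 440 = 424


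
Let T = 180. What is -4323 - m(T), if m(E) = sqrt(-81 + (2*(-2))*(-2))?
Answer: -4323 - I*sqrt(73) ≈ -4323.0 - 8.544*I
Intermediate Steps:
m(E) = I*sqrt(73) (m(E) = sqrt(-81 - 4*(-2)) = sqrt(-81 + 8) = sqrt(-73) = I*sqrt(73))
-4323 - m(T) = -4323 - I*sqrt(73)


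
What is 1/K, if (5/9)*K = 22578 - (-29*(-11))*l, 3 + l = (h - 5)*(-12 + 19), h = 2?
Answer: 5/272106 ≈ 1.8375e-5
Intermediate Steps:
l = -24 (l = -3 + (2 - 5)*(-12 + 19) = -3 - 3*7 = -3 - 21 = -24)
K = 272106/5 (K = 9*(22578 - (-29*(-11))*(-24))/5 = 9*(22578 - 319*(-24))/5 = 9*(22578 - 1*(-7656))/5 = 9*(22578 + 7656)/5 = (9/5)*30234 = 272106/5 ≈ 54421.)
1/K = 1/(272106/5) = 5/272106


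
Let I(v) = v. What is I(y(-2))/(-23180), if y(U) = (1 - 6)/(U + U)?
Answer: -1/18544 ≈ -5.3926e-5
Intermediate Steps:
y(U) = -5/(2*U) (y(U) = -5*1/(2*U) = -5/(2*U))
I(y(-2))/(-23180) = -5/2/(-2)/(-23180) = -5/2*(-1/2)*(-1/23180) = (5/4)*(-1/23180) = -1/18544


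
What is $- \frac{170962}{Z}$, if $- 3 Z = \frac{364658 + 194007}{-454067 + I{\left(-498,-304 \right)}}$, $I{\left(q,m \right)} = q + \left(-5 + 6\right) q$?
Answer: $- \frac{233395441818}{558665} \approx -4.1777 \cdot 10^{5}$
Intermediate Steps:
$I{\left(q,m \right)} = 2 q$ ($I{\left(q,m \right)} = q + 1 q = q + q = 2 q$)
$Z = \frac{558665}{1365189}$ ($Z = - \frac{\left(364658 + 194007\right) \frac{1}{-454067 + 2 \left(-498\right)}}{3} = - \frac{558665 \frac{1}{-454067 - 996}}{3} = - \frac{558665 \frac{1}{-455063}}{3} = - \frac{558665 \left(- \frac{1}{455063}\right)}{3} = \left(- \frac{1}{3}\right) \left(- \frac{558665}{455063}\right) = \frac{558665}{1365189} \approx 0.40922$)
$- \frac{170962}{Z} = - \frac{170962}{\frac{558665}{1365189}} = \left(-170962\right) \frac{1365189}{558665} = - \frac{233395441818}{558665}$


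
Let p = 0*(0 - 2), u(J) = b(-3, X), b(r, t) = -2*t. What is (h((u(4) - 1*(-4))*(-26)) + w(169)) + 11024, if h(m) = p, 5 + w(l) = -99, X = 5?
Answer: 10920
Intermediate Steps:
w(l) = -104 (w(l) = -5 - 99 = -104)
u(J) = -10 (u(J) = -2*5 = -10)
p = 0 (p = 0*(-2) = 0)
h(m) = 0
(h((u(4) - 1*(-4))*(-26)) + w(169)) + 11024 = (0 - 104) + 11024 = -104 + 11024 = 10920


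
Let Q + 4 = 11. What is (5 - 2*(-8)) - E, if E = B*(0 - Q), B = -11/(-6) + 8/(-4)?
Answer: 119/6 ≈ 19.833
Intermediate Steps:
Q = 7 (Q = -4 + 11 = 7)
B = -⅙ (B = -11*(-⅙) + 8*(-¼) = 11/6 - 2 = -⅙ ≈ -0.16667)
E = 7/6 (E = -(0 - 1*7)/6 = -(0 - 7)/6 = -⅙*(-7) = 7/6 ≈ 1.1667)
(5 - 2*(-8)) - E = (5 - 2*(-8)) - 1*7/6 = (5 + 16) - 7/6 = 21 - 7/6 = 119/6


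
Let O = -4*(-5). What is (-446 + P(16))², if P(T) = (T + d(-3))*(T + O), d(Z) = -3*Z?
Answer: 206116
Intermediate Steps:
O = 20
P(T) = (9 + T)*(20 + T) (P(T) = (T - 3*(-3))*(T + 20) = (T + 9)*(20 + T) = (9 + T)*(20 + T))
(-446 + P(16))² = (-446 + (180 + 16² + 29*16))² = (-446 + (180 + 256 + 464))² = (-446 + 900)² = 454² = 206116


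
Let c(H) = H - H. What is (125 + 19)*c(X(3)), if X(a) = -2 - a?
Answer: 0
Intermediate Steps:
c(H) = 0
(125 + 19)*c(X(3)) = (125 + 19)*0 = 144*0 = 0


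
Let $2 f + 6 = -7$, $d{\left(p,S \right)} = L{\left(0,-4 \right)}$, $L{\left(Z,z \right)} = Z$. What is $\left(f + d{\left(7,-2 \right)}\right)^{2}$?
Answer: $\frac{169}{4} \approx 42.25$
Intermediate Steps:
$d{\left(p,S \right)} = 0$
$f = - \frac{13}{2}$ ($f = -3 + \frac{1}{2} \left(-7\right) = -3 - \frac{7}{2} = - \frac{13}{2} \approx -6.5$)
$\left(f + d{\left(7,-2 \right)}\right)^{2} = \left(- \frac{13}{2} + 0\right)^{2} = \left(- \frac{13}{2}\right)^{2} = \frac{169}{4}$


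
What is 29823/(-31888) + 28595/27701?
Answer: 85710437/883329488 ≈ 0.097031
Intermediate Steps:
29823/(-31888) + 28595/27701 = 29823*(-1/31888) + 28595*(1/27701) = -29823/31888 + 28595/27701 = 85710437/883329488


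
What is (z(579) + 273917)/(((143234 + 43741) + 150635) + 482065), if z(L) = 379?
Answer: 91432/273225 ≈ 0.33464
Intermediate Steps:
(z(579) + 273917)/(((143234 + 43741) + 150635) + 482065) = (379 + 273917)/(((143234 + 43741) + 150635) + 482065) = 274296/((186975 + 150635) + 482065) = 274296/(337610 + 482065) = 274296/819675 = 274296*(1/819675) = 91432/273225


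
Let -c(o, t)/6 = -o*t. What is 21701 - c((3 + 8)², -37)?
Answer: 48563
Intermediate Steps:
c(o, t) = 6*o*t (c(o, t) = -(-6)*o*t = 6*o*t)
21701 - c((3 + 8)², -37) = 21701 - 6*(3 + 8)²*(-37) = 21701 - 6*11²*(-37) = 21701 - 6*121*(-37) = 21701 - 1*(-26862) = 21701 + 26862 = 48563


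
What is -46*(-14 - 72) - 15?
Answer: 3941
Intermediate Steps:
-46*(-14 - 72) - 15 = -46*(-86) - 15 = 3956 - 15 = 3941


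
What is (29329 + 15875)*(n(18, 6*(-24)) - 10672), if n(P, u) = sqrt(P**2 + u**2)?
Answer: -482417088 + 813672*sqrt(65) ≈ -4.7586e+8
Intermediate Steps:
(29329 + 15875)*(n(18, 6*(-24)) - 10672) = (29329 + 15875)*(sqrt(18**2 + (6*(-24))**2) - 10672) = 45204*(sqrt(324 + (-144)**2) - 10672) = 45204*(sqrt(324 + 20736) - 10672) = 45204*(sqrt(21060) - 10672) = 45204*(18*sqrt(65) - 10672) = 45204*(-10672 + 18*sqrt(65)) = -482417088 + 813672*sqrt(65)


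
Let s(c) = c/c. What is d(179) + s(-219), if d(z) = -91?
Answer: -90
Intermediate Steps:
s(c) = 1
d(179) + s(-219) = -91 + 1 = -90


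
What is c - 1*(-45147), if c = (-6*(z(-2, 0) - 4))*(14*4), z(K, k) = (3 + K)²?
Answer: 46155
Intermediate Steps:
c = 1008 (c = (-6*((3 - 2)² - 4))*(14*4) = -6*(1² - 4)*56 = -6*(1 - 4)*56 = -6*(-3)*56 = -1*(-18)*56 = 18*56 = 1008)
c - 1*(-45147) = 1008 - 1*(-45147) = 1008 + 45147 = 46155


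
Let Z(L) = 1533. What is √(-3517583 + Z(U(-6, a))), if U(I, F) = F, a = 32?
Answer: 5*I*√140642 ≈ 1875.1*I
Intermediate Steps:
√(-3517583 + Z(U(-6, a))) = √(-3517583 + 1533) = √(-3516050) = 5*I*√140642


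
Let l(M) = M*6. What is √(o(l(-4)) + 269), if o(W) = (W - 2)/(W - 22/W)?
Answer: 5*√829061/277 ≈ 16.436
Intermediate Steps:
l(M) = 6*M
o(W) = (-2 + W)/(W - 22/W)
√(o(l(-4)) + 269) = √((6*(-4))*(-2 + 6*(-4))/(-22 + (6*(-4))²) + 269) = √(-24*(-2 - 24)/(-22 + (-24)²) + 269) = √(-24*(-26)/(-22 + 576) + 269) = √(-24*(-26)/554 + 269) = √(-24*1/554*(-26) + 269) = √(312/277 + 269) = √(74825/277) = 5*√829061/277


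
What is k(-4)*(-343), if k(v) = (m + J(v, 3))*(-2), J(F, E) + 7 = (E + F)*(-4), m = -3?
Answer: -4116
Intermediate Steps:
J(F, E) = -7 - 4*E - 4*F (J(F, E) = -7 + (E + F)*(-4) = -7 + (-4*E - 4*F) = -7 - 4*E - 4*F)
k(v) = 44 + 8*v (k(v) = (-3 + (-7 - 4*3 - 4*v))*(-2) = (-3 + (-7 - 12 - 4*v))*(-2) = (-3 + (-19 - 4*v))*(-2) = (-22 - 4*v)*(-2) = 44 + 8*v)
k(-4)*(-343) = (44 + 8*(-4))*(-343) = (44 - 32)*(-343) = 12*(-343) = -4116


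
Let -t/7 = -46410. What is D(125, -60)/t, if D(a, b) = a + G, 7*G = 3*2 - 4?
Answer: 877/2274090 ≈ 0.00038565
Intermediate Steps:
t = 324870 (t = -7*(-46410) = 324870)
G = 2/7 (G = (3*2 - 4)/7 = (6 - 4)/7 = (⅐)*2 = 2/7 ≈ 0.28571)
D(a, b) = 2/7 + a (D(a, b) = a + 2/7 = 2/7 + a)
D(125, -60)/t = (2/7 + 125)/324870 = (877/7)*(1/324870) = 877/2274090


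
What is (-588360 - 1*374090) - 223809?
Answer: -1186259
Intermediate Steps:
(-588360 - 1*374090) - 223809 = (-588360 - 374090) - 223809 = -962450 - 223809 = -1186259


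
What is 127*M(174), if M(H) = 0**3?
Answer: 0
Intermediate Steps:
M(H) = 0
127*M(174) = 127*0 = 0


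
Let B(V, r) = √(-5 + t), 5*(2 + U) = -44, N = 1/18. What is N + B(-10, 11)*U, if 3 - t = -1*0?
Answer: 1/18 - 54*I*√2/5 ≈ 0.055556 - 15.274*I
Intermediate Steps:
N = 1/18 ≈ 0.055556
U = -54/5 (U = -2 + (⅕)*(-44) = -2 - 44/5 = -54/5 ≈ -10.800)
t = 3 (t = 3 - (-1)*0 = 3 - 1*0 = 3 + 0 = 3)
B(V, r) = I*√2 (B(V, r) = √(-5 + 3) = √(-2) = I*√2)
N + B(-10, 11)*U = 1/18 + (I*√2)*(-54/5) = 1/18 - 54*I*√2/5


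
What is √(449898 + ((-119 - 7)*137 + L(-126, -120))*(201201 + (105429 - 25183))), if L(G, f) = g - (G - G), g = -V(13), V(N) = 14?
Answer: I*√4861828474 ≈ 69727.0*I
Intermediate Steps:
g = -14 (g = -1*14 = -14)
L(G, f) = -14 (L(G, f) = -14 - (G - G) = -14 - 1*0 = -14 + 0 = -14)
√(449898 + ((-119 - 7)*137 + L(-126, -120))*(201201 + (105429 - 25183))) = √(449898 + ((-119 - 7)*137 - 14)*(201201 + (105429 - 25183))) = √(449898 + (-126*137 - 14)*(201201 + 80246)) = √(449898 + (-17262 - 14)*281447) = √(449898 - 17276*281447) = √(449898 - 4862278372) = √(-4861828474) = I*√4861828474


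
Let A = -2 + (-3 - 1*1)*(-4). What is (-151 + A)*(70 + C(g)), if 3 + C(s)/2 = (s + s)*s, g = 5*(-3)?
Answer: -132068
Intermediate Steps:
g = -15
C(s) = -6 + 4*s**2 (C(s) = -6 + 2*((s + s)*s) = -6 + 2*((2*s)*s) = -6 + 2*(2*s**2) = -6 + 4*s**2)
A = 14 (A = -2 + (-3 - 1)*(-4) = -2 - 4*(-4) = -2 + 16 = 14)
(-151 + A)*(70 + C(g)) = (-151 + 14)*(70 + (-6 + 4*(-15)**2)) = -137*(70 + (-6 + 4*225)) = -137*(70 + (-6 + 900)) = -137*(70 + 894) = -137*964 = -132068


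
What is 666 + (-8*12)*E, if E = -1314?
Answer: 126810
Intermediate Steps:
666 + (-8*12)*E = 666 - 8*12*(-1314) = 666 - 96*(-1314) = 666 + 126144 = 126810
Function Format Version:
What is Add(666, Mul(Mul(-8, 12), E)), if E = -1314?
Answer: 126810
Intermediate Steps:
Add(666, Mul(Mul(-8, 12), E)) = Add(666, Mul(Mul(-8, 12), -1314)) = Add(666, Mul(-96, -1314)) = Add(666, 126144) = 126810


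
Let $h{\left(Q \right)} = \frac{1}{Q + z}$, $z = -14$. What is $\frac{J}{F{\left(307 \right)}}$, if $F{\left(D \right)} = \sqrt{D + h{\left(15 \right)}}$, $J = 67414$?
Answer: $\frac{33707 \sqrt{77}}{77} \approx 3841.3$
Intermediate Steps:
$h{\left(Q \right)} = \frac{1}{-14 + Q}$ ($h{\left(Q \right)} = \frac{1}{Q - 14} = \frac{1}{-14 + Q}$)
$F{\left(D \right)} = \sqrt{1 + D}$ ($F{\left(D \right)} = \sqrt{D + \frac{1}{-14 + 15}} = \sqrt{D + 1^{-1}} = \sqrt{D + 1} = \sqrt{1 + D}$)
$\frac{J}{F{\left(307 \right)}} = \frac{67414}{\sqrt{1 + 307}} = \frac{67414}{\sqrt{308}} = \frac{67414}{2 \sqrt{77}} = 67414 \frac{\sqrt{77}}{154} = \frac{33707 \sqrt{77}}{77}$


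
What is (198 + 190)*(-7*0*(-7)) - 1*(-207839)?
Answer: 207839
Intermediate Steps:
(198 + 190)*(-7*0*(-7)) - 1*(-207839) = 388*(0*(-7)) + 207839 = 388*0 + 207839 = 0 + 207839 = 207839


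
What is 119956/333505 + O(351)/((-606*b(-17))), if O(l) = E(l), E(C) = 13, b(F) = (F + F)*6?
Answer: 14833776109/41229222120 ≈ 0.35979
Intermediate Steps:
b(F) = 12*F (b(F) = (2*F)*6 = 12*F)
O(l) = 13
119956/333505 + O(351)/((-606*b(-17))) = 119956/333505 + 13/((-7272*(-17))) = 119956*(1/333505) + 13/((-606*(-204))) = 119956/333505 + 13/123624 = 14833776109/41229222120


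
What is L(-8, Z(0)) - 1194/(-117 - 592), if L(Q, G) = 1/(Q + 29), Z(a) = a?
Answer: 25783/14889 ≈ 1.7317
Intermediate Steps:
L(Q, G) = 1/(29 + Q)
L(-8, Z(0)) - 1194/(-117 - 592) = 1/(29 - 8) - 1194/(-117 - 592) = 1/21 - 1194/(-709) = 1/21 - 1194*(-1/709) = 1/21 + 1194/709 = 25783/14889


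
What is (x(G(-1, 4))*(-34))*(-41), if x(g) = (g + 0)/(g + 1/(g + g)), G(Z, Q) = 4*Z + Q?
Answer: 0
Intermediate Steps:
G(Z, Q) = Q + 4*Z
x(g) = g/(g + 1/(2*g))
(x(G(-1, 4))*(-34))*(-41) = ((2*(4 + 4*(-1))**2/(1 + 2*(4 + 4*(-1))**2))*(-34))*(-41) = ((2*(4 - 4)**2/(1 + 2*(4 - 4)**2))*(-34))*(-41) = ((2*0**2/(1 + 2*0**2))*(-34))*(-41) = ((2*0/(1 + 2*0))*(-34))*(-41) = ((2*0/(1 + 0))*(-34))*(-41) = ((2*0/1)*(-34))*(-41) = ((2*0*1)*(-34))*(-41) = (0*(-34))*(-41) = 0*(-41) = 0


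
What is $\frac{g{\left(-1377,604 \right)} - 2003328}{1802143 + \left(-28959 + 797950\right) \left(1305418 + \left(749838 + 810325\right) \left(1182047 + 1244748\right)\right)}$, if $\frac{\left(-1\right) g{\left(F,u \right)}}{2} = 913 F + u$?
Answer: $\frac{254933}{1455775736683726058} \approx 1.7512 \cdot 10^{-13}$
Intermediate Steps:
$g{\left(F,u \right)} = - 1826 F - 2 u$ ($g{\left(F,u \right)} = - 2 \left(913 F + u\right) = - 2 \left(u + 913 F\right) = - 1826 F - 2 u$)
$\frac{g{\left(-1377,604 \right)} - 2003328}{1802143 + \left(-28959 + 797950\right) \left(1305418 + \left(749838 + 810325\right) \left(1182047 + 1244748\right)\right)} = \frac{\left(\left(-1826\right) \left(-1377\right) - 1208\right) - 2003328}{1802143 + \left(-28959 + 797950\right) \left(1305418 + \left(749838 + 810325\right) \left(1182047 + 1244748\right)\right)} = \frac{\left(2514402 - 1208\right) - 2003328}{1802143 + 768991 \left(1305418 + 1560163 \cdot 2426795\right)} = \frac{2513194 - 2003328}{1802143 + 768991 \left(1305418 + 3786195767585\right)} = \frac{509866}{1802143 + 768991 \cdot 3786197073003} = \frac{509866}{1802143 + 2911551473365649973} = \frac{509866}{2911551473367452116} = 509866 \cdot \frac{1}{2911551473367452116} = \frac{254933}{1455775736683726058}$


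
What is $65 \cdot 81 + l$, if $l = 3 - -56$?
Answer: $5324$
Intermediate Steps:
$l = 59$ ($l = 3 + 56 = 59$)
$65 \cdot 81 + l = 65 \cdot 81 + 59 = 5265 + 59 = 5324$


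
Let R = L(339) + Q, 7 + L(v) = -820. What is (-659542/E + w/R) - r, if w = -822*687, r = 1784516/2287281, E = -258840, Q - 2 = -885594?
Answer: 23372351004714347/9718432220768940 ≈ 2.4049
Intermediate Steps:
Q = -885592 (Q = 2 - 885594 = -885592)
L(v) = -827 (L(v) = -7 - 820 = -827)
r = 1784516/2287281 (r = 1784516*(1/2287281) = 1784516/2287281 ≈ 0.78019)
R = -886419 (R = -827 - 885592 = -886419)
w = -564714
(-659542/E + w/R) - r = (-659542/(-258840) - 564714/(-886419)) - 1*1784516/2287281 = (-659542*(-1/258840) - 564714*(-1/886419)) - 1784516/2287281 = (329771/129420 + 62746/98491) - 1784516/2287281 = 40600062881/12746705220 - 1784516/2287281 = 23372351004714347/9718432220768940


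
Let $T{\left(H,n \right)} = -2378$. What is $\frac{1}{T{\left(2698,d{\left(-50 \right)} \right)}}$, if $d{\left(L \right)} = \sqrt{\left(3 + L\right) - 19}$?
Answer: $- \frac{1}{2378} \approx -0.00042052$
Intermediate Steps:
$d{\left(L \right)} = \sqrt{-16 + L}$
$\frac{1}{T{\left(2698,d{\left(-50 \right)} \right)}} = \frac{1}{-2378} = - \frac{1}{2378}$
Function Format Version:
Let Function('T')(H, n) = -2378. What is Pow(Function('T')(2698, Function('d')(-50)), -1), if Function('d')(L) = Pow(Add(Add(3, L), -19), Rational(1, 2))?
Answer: Rational(-1, 2378) ≈ -0.00042052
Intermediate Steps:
Function('d')(L) = Pow(Add(-16, L), Rational(1, 2))
Pow(Function('T')(2698, Function('d')(-50)), -1) = Pow(-2378, -1) = Rational(-1, 2378)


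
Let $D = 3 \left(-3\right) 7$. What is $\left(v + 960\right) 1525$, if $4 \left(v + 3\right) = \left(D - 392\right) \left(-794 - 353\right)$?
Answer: $\frac{801712325}{4} \approx 2.0043 \cdot 10^{8}$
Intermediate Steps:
$D = -63$ ($D = \left(-9\right) 7 = -63$)
$v = \frac{521873}{4}$ ($v = -3 + \frac{\left(-63 - 392\right) \left(-794 - 353\right)}{4} = -3 + \frac{\left(-63 - 392\right) \left(-1147\right)}{4} = -3 + \frac{\left(-455\right) \left(-1147\right)}{4} = -3 + \frac{1}{4} \cdot 521885 = -3 + \frac{521885}{4} = \frac{521873}{4} \approx 1.3047 \cdot 10^{5}$)
$\left(v + 960\right) 1525 = \left(\frac{521873}{4} + 960\right) 1525 = \frac{525713}{4} \cdot 1525 = \frac{801712325}{4}$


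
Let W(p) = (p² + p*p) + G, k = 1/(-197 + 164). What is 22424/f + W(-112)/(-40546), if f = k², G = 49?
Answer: 52111715301/2134 ≈ 2.4420e+7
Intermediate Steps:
k = -1/33 (k = 1/(-33) = -1/33 ≈ -0.030303)
W(p) = 49 + 2*p² (W(p) = (p² + p*p) + 49 = (p² + p²) + 49 = 2*p² + 49 = 49 + 2*p²)
f = 1/1089 (f = (-1/33)² = 1/1089 ≈ 0.00091827)
22424/f + W(-112)/(-40546) = 22424/(1/1089) + (49 + 2*(-112)²)/(-40546) = 22424*1089 + (49 + 2*12544)*(-1/40546) = 24419736 + (49 + 25088)*(-1/40546) = 24419736 + 25137*(-1/40546) = 24419736 - 1323/2134 = 52111715301/2134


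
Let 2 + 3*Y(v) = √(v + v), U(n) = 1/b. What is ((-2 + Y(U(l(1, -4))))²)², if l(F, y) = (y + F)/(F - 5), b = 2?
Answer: 2401/81 ≈ 29.642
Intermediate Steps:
l(F, y) = (F + y)/(-5 + F)
U(n) = ½ (U(n) = 1/2 = ½)
Y(v) = -⅔ + √2*√v/3 (Y(v) = -⅔ + √(v + v)/3 = -⅔ + √(2*v)/3 = -⅔ + (√2*√v)/3 = -⅔ + √2*√v/3)
((-2 + Y(U(l(1, -4))))²)² = ((-2 + (-⅔ + √2*√(½)/3))²)² = ((-2 + (-⅔ + √2*(√2/2)/3))²)² = ((-2 + (-⅔ + ⅓))²)² = ((-2 - ⅓)²)² = ((-7/3)²)² = (49/9)² = 2401/81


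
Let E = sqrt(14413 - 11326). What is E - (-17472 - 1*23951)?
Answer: 41423 + 21*sqrt(7) ≈ 41479.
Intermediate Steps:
E = 21*sqrt(7) (E = sqrt(3087) = 21*sqrt(7) ≈ 55.561)
E - (-17472 - 1*23951) = 21*sqrt(7) - (-17472 - 1*23951) = 21*sqrt(7) - (-17472 - 23951) = 21*sqrt(7) - 1*(-41423) = 21*sqrt(7) + 41423 = 41423 + 21*sqrt(7)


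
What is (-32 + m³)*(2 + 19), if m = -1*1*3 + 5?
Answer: -504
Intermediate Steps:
m = 2 (m = -1*3 + 5 = -3 + 5 = 2)
(-32 + m³)*(2 + 19) = (-32 + 2³)*(2 + 19) = (-32 + 8)*21 = -24*21 = -504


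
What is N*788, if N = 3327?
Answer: 2621676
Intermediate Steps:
N*788 = 3327*788 = 2621676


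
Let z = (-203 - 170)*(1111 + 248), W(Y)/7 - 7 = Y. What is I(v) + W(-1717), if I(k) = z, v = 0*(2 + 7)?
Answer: -518877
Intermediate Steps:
W(Y) = 49 + 7*Y
z = -506907 (z = -373*1359 = -506907)
v = 0 (v = 0*9 = 0)
I(k) = -506907
I(v) + W(-1717) = -506907 + (49 + 7*(-1717)) = -506907 + (49 - 12019) = -506907 - 11970 = -518877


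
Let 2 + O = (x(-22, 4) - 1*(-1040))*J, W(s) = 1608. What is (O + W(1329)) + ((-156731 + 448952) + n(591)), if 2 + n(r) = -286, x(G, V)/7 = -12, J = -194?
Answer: 108075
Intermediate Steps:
x(G, V) = -84 (x(G, V) = 7*(-12) = -84)
n(r) = -288 (n(r) = -2 - 286 = -288)
O = -185466 (O = -2 + (-84 - 1*(-1040))*(-194) = -2 + (-84 + 1040)*(-194) = -2 + 956*(-194) = -2 - 185464 = -185466)
(O + W(1329)) + ((-156731 + 448952) + n(591)) = (-185466 + 1608) + ((-156731 + 448952) - 288) = -183858 + (292221 - 288) = -183858 + 291933 = 108075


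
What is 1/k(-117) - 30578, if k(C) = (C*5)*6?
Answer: -107328781/3510 ≈ -30578.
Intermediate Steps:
k(C) = 30*C (k(C) = (5*C)*6 = 30*C)
1/k(-117) - 30578 = 1/(30*(-117)) - 30578 = 1/(-3510) - 30578 = -1/3510 - 30578 = -107328781/3510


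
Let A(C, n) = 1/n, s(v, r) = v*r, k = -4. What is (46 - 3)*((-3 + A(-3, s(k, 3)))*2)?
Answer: -1591/6 ≈ -265.17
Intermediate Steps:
s(v, r) = r*v
(46 - 3)*((-3 + A(-3, s(k, 3)))*2) = (46 - 3)*((-3 + 1/(3*(-4)))*2) = 43*((-3 + 1/(-12))*2) = 43*((-3 - 1/12)*2) = 43*(-37/12*2) = 43*(-37/6) = -1591/6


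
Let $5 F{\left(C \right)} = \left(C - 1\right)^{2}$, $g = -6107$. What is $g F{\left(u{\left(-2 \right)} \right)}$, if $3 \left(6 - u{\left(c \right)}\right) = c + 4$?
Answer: $- \frac{1032083}{45} \approx -22935.0$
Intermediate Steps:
$u{\left(c \right)} = \frac{14}{3} - \frac{c}{3}$ ($u{\left(c \right)} = 6 - \frac{c + 4}{3} = 6 - \frac{4 + c}{3} = 6 - \left(\frac{4}{3} + \frac{c}{3}\right) = \frac{14}{3} - \frac{c}{3}$)
$F{\left(C \right)} = \frac{\left(-1 + C\right)^{2}}{5}$ ($F{\left(C \right)} = \frac{\left(C - 1\right)^{2}}{5} = \frac{\left(-1 + C\right)^{2}}{5}$)
$g F{\left(u{\left(-2 \right)} \right)} = - 6107 \frac{\left(-1 + \left(\frac{14}{3} - - \frac{2}{3}\right)\right)^{2}}{5} = - 6107 \frac{\left(-1 + \left(\frac{14}{3} + \frac{2}{3}\right)\right)^{2}}{5} = - 6107 \frac{\left(-1 + \frac{16}{3}\right)^{2}}{5} = - 6107 \frac{\left(\frac{13}{3}\right)^{2}}{5} = - 6107 \cdot \frac{1}{5} \cdot \frac{169}{9} = \left(-6107\right) \frac{169}{45} = - \frac{1032083}{45}$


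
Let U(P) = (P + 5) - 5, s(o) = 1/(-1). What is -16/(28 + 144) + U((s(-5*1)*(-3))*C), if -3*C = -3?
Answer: 125/43 ≈ 2.9070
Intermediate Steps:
C = 1 (C = -⅓*(-3) = 1)
s(o) = -1
U(P) = P (U(P) = (5 + P) - 5 = P)
-16/(28 + 144) + U((s(-5*1)*(-3))*C) = -16/(28 + 144) - 1*(-3)*1 = -16/172 + 3*1 = -16*1/172 + 3 = -4/43 + 3 = 125/43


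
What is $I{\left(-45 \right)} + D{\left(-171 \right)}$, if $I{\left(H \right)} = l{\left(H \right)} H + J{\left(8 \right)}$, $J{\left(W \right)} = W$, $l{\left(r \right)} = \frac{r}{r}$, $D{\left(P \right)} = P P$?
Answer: $29204$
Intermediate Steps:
$D{\left(P \right)} = P^{2}$
$l{\left(r \right)} = 1$
$I{\left(H \right)} = 8 + H$ ($I{\left(H \right)} = 1 H + 8 = H + 8 = 8 + H$)
$I{\left(-45 \right)} + D{\left(-171 \right)} = \left(8 - 45\right) + \left(-171\right)^{2} = -37 + 29241 = 29204$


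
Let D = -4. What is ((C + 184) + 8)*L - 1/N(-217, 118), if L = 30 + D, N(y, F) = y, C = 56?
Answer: 1399217/217 ≈ 6448.0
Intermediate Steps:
L = 26 (L = 30 - 4 = 26)
((C + 184) + 8)*L - 1/N(-217, 118) = ((56 + 184) + 8)*26 - 1/(-217) = (240 + 8)*26 - 1*(-1/217) = 248*26 + 1/217 = 6448 + 1/217 = 1399217/217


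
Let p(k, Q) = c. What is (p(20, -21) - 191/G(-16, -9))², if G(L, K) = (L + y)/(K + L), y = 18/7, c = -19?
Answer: 1239814521/8836 ≈ 1.4031e+5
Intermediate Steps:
y = 18/7 (y = 18*(⅐) = 18/7 ≈ 2.5714)
p(k, Q) = -19
G(L, K) = (18/7 + L)/(K + L) (G(L, K) = (L + 18/7)/(K + L) = (18/7 + L)/(K + L))
(p(20, -21) - 191/G(-16, -9))² = (-19 - 191*(-9 - 16)/(18/7 - 16))² = (-19 - 191/(-94/7/(-25)))² = (-19 - 191/((-1/25*(-94/7))))² = (-19 - 191/94/175)² = (-19 - 191*175/94)² = (-19 - 33425/94)² = (-35211/94)² = 1239814521/8836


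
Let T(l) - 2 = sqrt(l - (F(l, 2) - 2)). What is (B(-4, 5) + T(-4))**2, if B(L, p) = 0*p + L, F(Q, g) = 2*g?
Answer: (2 - I*sqrt(6))**2 ≈ -2.0 - 9.798*I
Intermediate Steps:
B(L, p) = L (B(L, p) = 0 + L = L)
T(l) = 2 + sqrt(-2 + l) (T(l) = 2 + sqrt(l - (2*2 - 2)) = 2 + sqrt(l - (4 - 2)) = 2 + sqrt(l - 1*2) = 2 + sqrt(l - 2) = 2 + sqrt(-2 + l))
(B(-4, 5) + T(-4))**2 = (-4 + (2 + sqrt(-2 - 4)))**2 = (-4 + (2 + sqrt(-6)))**2 = (-4 + (2 + I*sqrt(6)))**2 = (-2 + I*sqrt(6))**2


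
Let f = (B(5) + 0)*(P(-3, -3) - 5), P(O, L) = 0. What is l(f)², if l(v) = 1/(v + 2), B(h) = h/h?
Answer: ⅑ ≈ 0.11111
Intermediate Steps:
B(h) = 1
f = -5 (f = (1 + 0)*(0 - 5) = 1*(-5) = -5)
l(v) = 1/(2 + v)
l(f)² = (1/(2 - 5))² = (1/(-3))² = (-⅓)² = ⅑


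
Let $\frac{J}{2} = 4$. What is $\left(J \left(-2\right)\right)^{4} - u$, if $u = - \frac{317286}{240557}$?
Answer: $\frac{15765460838}{240557} \approx 65537.0$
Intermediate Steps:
$J = 8$ ($J = 2 \cdot 4 = 8$)
$u = - \frac{317286}{240557}$ ($u = \left(-317286\right) \frac{1}{240557} = - \frac{317286}{240557} \approx -1.319$)
$\left(J \left(-2\right)\right)^{4} - u = \left(8 \left(-2\right)\right)^{4} - - \frac{317286}{240557} = \left(-16\right)^{4} + \frac{317286}{240557} = 65536 + \frac{317286}{240557} = \frac{15765460838}{240557}$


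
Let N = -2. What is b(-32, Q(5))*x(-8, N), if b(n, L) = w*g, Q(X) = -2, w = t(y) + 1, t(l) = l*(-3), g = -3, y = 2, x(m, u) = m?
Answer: -120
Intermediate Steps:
t(l) = -3*l
w = -5 (w = -3*2 + 1 = -6 + 1 = -5)
b(n, L) = 15 (b(n, L) = -5*(-3) = 15)
b(-32, Q(5))*x(-8, N) = 15*(-8) = -120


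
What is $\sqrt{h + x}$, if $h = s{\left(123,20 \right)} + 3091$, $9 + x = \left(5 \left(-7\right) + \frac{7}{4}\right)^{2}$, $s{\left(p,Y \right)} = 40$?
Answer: $\frac{\sqrt{67641}}{4} \approx 65.02$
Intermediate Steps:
$x = \frac{17545}{16}$ ($x = -9 + \left(5 \left(-7\right) + \frac{7}{4}\right)^{2} = -9 + \left(-35 + 7 \cdot \frac{1}{4}\right)^{2} = -9 + \left(-35 + \frac{7}{4}\right)^{2} = -9 + \left(- \frac{133}{4}\right)^{2} = -9 + \frac{17689}{16} = \frac{17545}{16} \approx 1096.6$)
$h = 3131$ ($h = 40 + 3091 = 3131$)
$\sqrt{h + x} = \sqrt{3131 + \frac{17545}{16}} = \sqrt{\frac{67641}{16}} = \frac{\sqrt{67641}}{4}$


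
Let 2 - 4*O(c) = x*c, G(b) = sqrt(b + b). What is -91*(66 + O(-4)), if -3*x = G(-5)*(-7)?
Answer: -12103/2 - 637*I*sqrt(10)/3 ≈ -6051.5 - 671.46*I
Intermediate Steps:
G(b) = sqrt(2)*sqrt(b) (G(b) = sqrt(2*b) = sqrt(2)*sqrt(b))
x = 7*I*sqrt(10)/3 (x = -sqrt(2)*sqrt(-5)*(-7)/3 = -sqrt(2)*(I*sqrt(5))*(-7)/3 = -I*sqrt(10)*(-7)/3 = -(-7)*I*sqrt(10)/3 = 7*I*sqrt(10)/3 ≈ 7.3786*I)
O(c) = 1/2 - 7*I*c*sqrt(10)/12 (O(c) = 1/2 - 7*I*sqrt(10)/3*c/4 = 1/2 - 7*I*c*sqrt(10)/12)
-91*(66 + O(-4)) = -91*(66 + (1/2 - 7/12*I*(-4)*sqrt(10))) = -91*(66 + (1/2 + 7*I*sqrt(10)/3)) = -91*(133/2 + 7*I*sqrt(10)/3) = -12103/2 - 637*I*sqrt(10)/3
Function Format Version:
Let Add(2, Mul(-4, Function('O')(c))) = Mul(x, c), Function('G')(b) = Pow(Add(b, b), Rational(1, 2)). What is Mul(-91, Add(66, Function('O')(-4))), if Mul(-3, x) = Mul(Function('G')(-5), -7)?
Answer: Add(Rational(-12103, 2), Mul(Rational(-637, 3), I, Pow(10, Rational(1, 2)))) ≈ Add(-6051.5, Mul(-671.46, I))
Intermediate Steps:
Function('G')(b) = Mul(Pow(2, Rational(1, 2)), Pow(b, Rational(1, 2))) (Function('G')(b) = Pow(Mul(2, b), Rational(1, 2)) = Mul(Pow(2, Rational(1, 2)), Pow(b, Rational(1, 2))))
x = Mul(Rational(7, 3), I, Pow(10, Rational(1, 2))) (x = Mul(Rational(-1, 3), Mul(Mul(Pow(2, Rational(1, 2)), Pow(-5, Rational(1, 2))), -7)) = Mul(Rational(-1, 3), Mul(Mul(Pow(2, Rational(1, 2)), Mul(I, Pow(5, Rational(1, 2)))), -7)) = Mul(Rational(-1, 3), Mul(Mul(I, Pow(10, Rational(1, 2))), -7)) = Mul(Rational(-1, 3), Mul(-7, I, Pow(10, Rational(1, 2)))) = Mul(Rational(7, 3), I, Pow(10, Rational(1, 2))) ≈ Mul(7.3786, I))
Function('O')(c) = Add(Rational(1, 2), Mul(Rational(-7, 12), I, c, Pow(10, Rational(1, 2)))) (Function('O')(c) = Add(Rational(1, 2), Mul(Rational(-1, 4), Mul(Mul(Rational(7, 3), I, Pow(10, Rational(1, 2))), c))) = Add(Rational(1, 2), Mul(Rational(-1, 4), Mul(Rational(7, 3), I, c, Pow(10, Rational(1, 2))))) = Add(Rational(1, 2), Mul(Rational(-7, 12), I, c, Pow(10, Rational(1, 2)))))
Mul(-91, Add(66, Function('O')(-4))) = Mul(-91, Add(66, Add(Rational(1, 2), Mul(Rational(-7, 12), I, -4, Pow(10, Rational(1, 2)))))) = Mul(-91, Add(66, Add(Rational(1, 2), Mul(Rational(7, 3), I, Pow(10, Rational(1, 2)))))) = Mul(-91, Add(Rational(133, 2), Mul(Rational(7, 3), I, Pow(10, Rational(1, 2))))) = Add(Rational(-12103, 2), Mul(Rational(-637, 3), I, Pow(10, Rational(1, 2))))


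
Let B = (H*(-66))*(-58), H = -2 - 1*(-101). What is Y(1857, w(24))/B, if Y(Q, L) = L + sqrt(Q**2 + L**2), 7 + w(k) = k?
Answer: 17/378972 + sqrt(3448738)/378972 ≈ 0.0049452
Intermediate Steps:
w(k) = -7 + k
H = 99 (H = -2 + 101 = 99)
B = 378972 (B = (99*(-66))*(-58) = -6534*(-58) = 378972)
Y(Q, L) = L + sqrt(L**2 + Q**2)
Y(1857, w(24))/B = ((-7 + 24) + sqrt((-7 + 24)**2 + 1857**2))/378972 = (17 + sqrt(17**2 + 3448449))*(1/378972) = (17 + sqrt(289 + 3448449))*(1/378972) = (17 + sqrt(3448738))*(1/378972) = 17/378972 + sqrt(3448738)/378972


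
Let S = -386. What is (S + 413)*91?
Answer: 2457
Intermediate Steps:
(S + 413)*91 = (-386 + 413)*91 = 27*91 = 2457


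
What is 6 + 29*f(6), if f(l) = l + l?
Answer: 354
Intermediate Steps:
f(l) = 2*l
6 + 29*f(6) = 6 + 29*(2*6) = 6 + 29*12 = 6 + 348 = 354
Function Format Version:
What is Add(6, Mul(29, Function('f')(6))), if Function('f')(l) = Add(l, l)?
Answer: 354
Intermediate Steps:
Function('f')(l) = Mul(2, l)
Add(6, Mul(29, Function('f')(6))) = Add(6, Mul(29, Mul(2, 6))) = Add(6, Mul(29, 12)) = Add(6, 348) = 354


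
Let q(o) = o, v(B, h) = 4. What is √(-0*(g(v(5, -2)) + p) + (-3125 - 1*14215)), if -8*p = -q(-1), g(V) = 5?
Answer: 34*I*√15 ≈ 131.68*I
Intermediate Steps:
p = -⅛ (p = -(-1)*(-1)/8 = -⅛*1 = -⅛ ≈ -0.12500)
√(-0*(g(v(5, -2)) + p) + (-3125 - 1*14215)) = √(-0*(5 - ⅛) + (-3125 - 1*14215)) = √(-0*39/8 + (-3125 - 14215)) = √(-20*0 - 17340) = √(0 - 17340) = √(-17340) = 34*I*√15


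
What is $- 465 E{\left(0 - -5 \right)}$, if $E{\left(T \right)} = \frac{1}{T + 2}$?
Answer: $- \frac{465}{7} \approx -66.429$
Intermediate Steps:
$E{\left(T \right)} = \frac{1}{2 + T}$
$- 465 E{\left(0 - -5 \right)} = - \frac{465}{2 + \left(0 - -5\right)} = - \frac{465}{2 + \left(0 + 5\right)} = - \frac{465}{2 + 5} = - \frac{465}{7}$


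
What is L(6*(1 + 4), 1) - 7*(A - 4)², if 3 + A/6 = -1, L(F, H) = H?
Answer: -5487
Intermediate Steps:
A = -24 (A = -18 + 6*(-1) = -18 - 6 = -24)
L(6*(1 + 4), 1) - 7*(A - 4)² = 1 - 7*(-24 - 4)² = 1 - 7*(-28)² = 1 - 7*784 = 1 - 5488 = -5487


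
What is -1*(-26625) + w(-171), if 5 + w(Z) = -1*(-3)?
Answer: 26623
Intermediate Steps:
w(Z) = -2 (w(Z) = -5 - 1*(-3) = -5 + 3 = -2)
-1*(-26625) + w(-171) = -1*(-26625) - 2 = 26625 - 2 = 26623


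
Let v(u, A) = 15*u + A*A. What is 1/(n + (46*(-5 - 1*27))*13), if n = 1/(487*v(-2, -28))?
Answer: -367198/7026700927 ≈ -5.2257e-5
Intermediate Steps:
v(u, A) = A² + 15*u (v(u, A) = 15*u + A² = A² + 15*u)
n = 1/367198 (n = 1/(487*((-28)² + 15*(-2))) = 1/(487*(784 - 30)) = 1/(487*754) = 1/367198 ≈ 2.7233e-6)
1/(n + (46*(-5 - 1*27))*13) = 1/(1/367198 + (46*(-5 - 1*27))*13) = 1/(1/367198 + (46*(-5 - 27))*13) = 1/(1/367198 + (46*(-32))*13) = 1/(1/367198 - 1472*13) = 1/(1/367198 - 19136) = 1/(-7026700927/367198) = -367198/7026700927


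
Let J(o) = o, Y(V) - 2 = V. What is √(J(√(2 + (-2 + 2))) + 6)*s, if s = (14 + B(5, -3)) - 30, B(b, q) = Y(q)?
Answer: -17*√(6 + √2) ≈ -46.289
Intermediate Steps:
Y(V) = 2 + V
B(b, q) = 2 + q
s = -17 (s = (14 + (2 - 3)) - 30 = (14 - 1) - 30 = 13 - 30 = -17)
√(J(√(2 + (-2 + 2))) + 6)*s = √(√(2 + (-2 + 2)) + 6)*(-17) = √(√(2 + 0) + 6)*(-17) = √(√2 + 6)*(-17) = √(6 + √2)*(-17) = -17*√(6 + √2)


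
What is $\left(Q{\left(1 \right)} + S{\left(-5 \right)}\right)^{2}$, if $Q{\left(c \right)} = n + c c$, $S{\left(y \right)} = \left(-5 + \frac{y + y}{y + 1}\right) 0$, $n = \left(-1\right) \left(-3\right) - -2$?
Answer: $36$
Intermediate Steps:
$n = 5$ ($n = 3 + 2 = 5$)
$S{\left(y \right)} = 0$ ($S{\left(y \right)} = \left(-5 + \frac{2 y}{1 + y}\right) 0 = 0$)
$Q{\left(c \right)} = 5 + c^{2}$ ($Q{\left(c \right)} = 5 + c c = 5 + c^{2}$)
$\left(Q{\left(1 \right)} + S{\left(-5 \right)}\right)^{2} = \left(\left(5 + 1^{2}\right) + 0\right)^{2} = \left(\left(5 + 1\right) + 0\right)^{2} = \left(6 + 0\right)^{2} = 6^{2} = 36$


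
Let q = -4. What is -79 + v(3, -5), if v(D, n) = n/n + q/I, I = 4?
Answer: -79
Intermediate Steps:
v(D, n) = 0 (v(D, n) = n/n - 4/4 = 1 - 4*1/4 = 1 - 1 = 0)
-79 + v(3, -5) = -79 + 0 = -79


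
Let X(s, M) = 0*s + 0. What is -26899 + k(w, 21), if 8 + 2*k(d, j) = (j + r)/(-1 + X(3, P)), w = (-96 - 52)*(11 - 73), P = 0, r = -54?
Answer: -53773/2 ≈ -26887.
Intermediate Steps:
X(s, M) = 0 (X(s, M) = 0 + 0 = 0)
w = 9176 (w = -148*(-62) = 9176)
k(d, j) = 23 - j/2 (k(d, j) = -4 + ((j - 54)/(-1 + 0))/2 = -4 + ((-54 + j)/(-1))/2 = -4 + ((-54 + j)*(-1))/2 = -4 + (54 - j)/2 = -4 + (27 - j/2) = 23 - j/2)
-26899 + k(w, 21) = -26899 + (23 - ½*21) = -26899 + (23 - 21/2) = -26899 + 25/2 = -53773/2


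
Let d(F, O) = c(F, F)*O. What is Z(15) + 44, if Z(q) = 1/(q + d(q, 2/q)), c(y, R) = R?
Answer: 749/17 ≈ 44.059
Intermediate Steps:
d(F, O) = F*O
Z(q) = 1/(2 + q) (Z(q) = 1/(q + q*(2/q)) = 1/(q + 2) = 1/(2 + q))
Z(15) + 44 = 1/(2 + 15) + 44 = 1/17 + 44 = 749/17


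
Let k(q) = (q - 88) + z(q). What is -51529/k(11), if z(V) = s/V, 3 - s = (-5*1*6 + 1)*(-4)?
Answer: 566819/960 ≈ 590.44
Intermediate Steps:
s = -113 (s = 3 - (-5*1*6 + 1)*(-4) = 3 - (-5*6 + 1)*(-4) = 3 - (-30 + 1)*(-4) = 3 - (-29)*(-4) = 3 - 1*116 = 3 - 116 = -113)
z(V) = -113/V
k(q) = -88 + q - 113/q (k(q) = (q - 88) - 113/q = (-88 + q) - 113/q = -88 + q - 113/q)
-51529/k(11) = -51529/(-88 + 11 - 113/11) = -51529/(-960/11) = -51529*(-11/960) = 566819/960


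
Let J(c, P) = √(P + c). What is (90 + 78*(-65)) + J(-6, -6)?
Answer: -4980 + 2*I*√3 ≈ -4980.0 + 3.4641*I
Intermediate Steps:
(90 + 78*(-65)) + J(-6, -6) = (90 + 78*(-65)) + √(-6 - 6) = (90 - 5070) + √(-12) = -4980 + 2*I*√3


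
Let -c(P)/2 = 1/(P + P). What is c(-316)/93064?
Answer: 1/29408224 ≈ 3.4004e-8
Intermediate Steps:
c(P) = -1/P (c(P) = -2/(P + P) = -2*1/(2*P) = -1/P)
c(-316)/93064 = -1/(-316)/93064 = -1*(-1/316)*(1/93064) = (1/316)*(1/93064) = 1/29408224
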